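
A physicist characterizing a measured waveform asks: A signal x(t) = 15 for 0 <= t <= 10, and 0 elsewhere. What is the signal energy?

Energy = integral of |x(t)|^2 dt over the signal duration
= 15^2 * 10 = 225 * 10 = 2250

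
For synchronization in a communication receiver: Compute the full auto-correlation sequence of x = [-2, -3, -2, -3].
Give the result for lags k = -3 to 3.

r_xx[k] = sum_m x[m]*x[m+k], indexed from 0, for k = -3 to 3:
  r_xx[-3] = x[3]*x[0] = 6
  r_xx[-2] = x[2]*x[0] + x[3]*x[1] = 13
  r_xx[-1] = x[1]*x[0] + x[2]*x[1] + x[3]*x[2] = 18
  r_xx[0] = x[0]*x[0] + x[1]*x[1] + x[2]*x[2] + x[3]*x[3] = 26
  r_xx[1] = x[0]*x[1] + x[1]*x[2] + x[2]*x[3] = 18
  r_xx[2] = x[0]*x[2] + x[1]*x[3] = 13
  r_xx[3] = x[0]*x[3] = 6
r_xx = [6, 13, 18, 26, 18, 13, 6]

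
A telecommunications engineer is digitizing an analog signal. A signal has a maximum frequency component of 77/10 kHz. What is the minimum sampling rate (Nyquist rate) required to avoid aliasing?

By the Nyquist-Shannon sampling theorem,
the minimum sampling rate (Nyquist rate) must be at least 2 * f_max.
Nyquist rate = 2 * 77/10 kHz = 77/5 kHz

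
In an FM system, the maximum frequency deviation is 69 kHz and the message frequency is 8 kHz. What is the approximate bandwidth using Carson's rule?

Carson's rule: BW = 2*(delta_f + f_m)
= 2*(69 + 8) kHz = 154 kHz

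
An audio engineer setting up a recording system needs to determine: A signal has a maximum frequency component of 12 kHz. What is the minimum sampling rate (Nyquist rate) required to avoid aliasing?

By the Nyquist-Shannon sampling theorem,
the minimum sampling rate (Nyquist rate) must be at least 2 * f_max.
Nyquist rate = 2 * 12 kHz = 24 kHz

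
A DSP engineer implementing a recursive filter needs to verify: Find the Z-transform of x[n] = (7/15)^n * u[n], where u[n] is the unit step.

The Z-transform of a^n * u[n] is z/(z-a) for |z| > |a|.
Here a = 7/15, so X(z) = z/(z - (7/15)) = 15z/(15z - 7)
ROC: |z| > 7/15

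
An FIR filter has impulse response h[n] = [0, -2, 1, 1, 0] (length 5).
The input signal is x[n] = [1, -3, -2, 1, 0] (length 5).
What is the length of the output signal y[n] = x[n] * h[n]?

For linear convolution, the output length is:
len(y) = len(x) + len(h) - 1 = 5 + 5 - 1 = 9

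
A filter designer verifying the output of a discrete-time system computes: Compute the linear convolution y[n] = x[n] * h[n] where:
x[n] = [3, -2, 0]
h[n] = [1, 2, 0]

y[n] = sum_k x[k]*h[n-k]. Output length = len(x) + len(h) - 1 = 3 + 3 - 1 = 5.
y[0] = 3*1 = 3
y[1] = -2*1 + 3*2 = 4
y[2] = 0*1 + -2*2 + 3*0 = -4
y[3] = 0*2 + -2*0 = 0
y[4] = 0*0 = 0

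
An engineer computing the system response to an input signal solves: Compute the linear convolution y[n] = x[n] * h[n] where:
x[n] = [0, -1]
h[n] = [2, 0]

y[n] = sum_k x[k]*h[n-k]. Output length = len(x) + len(h) - 1 = 2 + 2 - 1 = 3.
y[0] = 0*2 = 0
y[1] = -1*2 + 0*0 = -2
y[2] = -1*0 = 0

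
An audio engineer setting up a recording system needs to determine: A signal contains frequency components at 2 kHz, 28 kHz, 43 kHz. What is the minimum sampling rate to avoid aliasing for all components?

The highest frequency component is f_max = 43 kHz.
Nyquist rate = 2 * f_max = 2 * 43 kHz = 86 kHz.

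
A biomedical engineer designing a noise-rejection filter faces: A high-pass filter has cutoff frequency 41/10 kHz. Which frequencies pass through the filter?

A high-pass filter passes all frequencies above the cutoff frequency 41/10 kHz and attenuates lower frequencies.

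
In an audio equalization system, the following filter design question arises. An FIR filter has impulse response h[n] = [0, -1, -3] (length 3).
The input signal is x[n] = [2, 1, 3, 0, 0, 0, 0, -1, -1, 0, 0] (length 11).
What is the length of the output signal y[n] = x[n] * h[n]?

For linear convolution, the output length is:
len(y) = len(x) + len(h) - 1 = 11 + 3 - 1 = 13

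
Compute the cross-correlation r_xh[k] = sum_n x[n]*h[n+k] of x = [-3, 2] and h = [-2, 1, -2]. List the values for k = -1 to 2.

Both sequences indexed from 0 and zero outside their support.
Lags with overlap: k = -1 to 2.
  r_xh[-1] = x[1]*h[0] = -4
  r_xh[0] = x[0]*h[0] + x[1]*h[1] = 8
  r_xh[1] = x[0]*h[1] + x[1]*h[2] = -7
  r_xh[2] = x[0]*h[2] = 6
r_xh = [-4, 8, -7, 6] (for k = -1, ..., 2)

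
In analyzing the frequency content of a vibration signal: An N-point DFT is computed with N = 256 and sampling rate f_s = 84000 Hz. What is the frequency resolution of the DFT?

DFT frequency resolution = f_s / N
= 84000 / 256 = 2625/8 Hz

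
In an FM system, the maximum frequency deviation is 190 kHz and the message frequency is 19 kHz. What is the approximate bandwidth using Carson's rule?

Carson's rule: BW = 2*(delta_f + f_m)
= 2*(190 + 19) kHz = 418 kHz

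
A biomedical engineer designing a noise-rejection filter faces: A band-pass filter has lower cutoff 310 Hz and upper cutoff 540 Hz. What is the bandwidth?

Bandwidth = f_high - f_low
= 540 Hz - 310 Hz = 230 Hz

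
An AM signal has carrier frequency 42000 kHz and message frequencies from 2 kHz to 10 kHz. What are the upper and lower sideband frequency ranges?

Upper sideband (USB) = fc + [fm_low, fm_high] = 42000 + [2, 10] = [42002, 42010] kHz
Lower sideband (LSB) = fc - [fm_high, fm_low] = 42000 - [10, 2] = [41990, 41998] kHz
Total occupied spectrum: 41990 kHz to 42010 kHz (plus carrier at 42000 kHz)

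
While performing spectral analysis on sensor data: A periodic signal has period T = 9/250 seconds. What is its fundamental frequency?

The fundamental frequency is the reciprocal of the period.
f = 1/T = 1/(9/250) = 250/9 Hz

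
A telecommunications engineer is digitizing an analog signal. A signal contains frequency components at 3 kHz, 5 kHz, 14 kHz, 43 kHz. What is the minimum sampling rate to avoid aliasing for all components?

The highest frequency component is f_max = 43 kHz.
Nyquist rate = 2 * f_max = 2 * 43 kHz = 86 kHz.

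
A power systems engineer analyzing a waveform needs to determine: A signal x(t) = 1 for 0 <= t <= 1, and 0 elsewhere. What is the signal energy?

Energy = integral of |x(t)|^2 dt over the signal duration
= 1^2 * 1 = 1 * 1 = 1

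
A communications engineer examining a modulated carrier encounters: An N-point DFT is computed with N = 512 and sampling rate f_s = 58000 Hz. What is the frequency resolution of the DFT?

DFT frequency resolution = f_s / N
= 58000 / 512 = 3625/32 Hz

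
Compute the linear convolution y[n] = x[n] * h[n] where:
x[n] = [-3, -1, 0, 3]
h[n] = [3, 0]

y[n] = sum_k x[k]*h[n-k]. Output length = len(x) + len(h) - 1 = 4 + 2 - 1 = 5.
y[0] = -3*3 = -9
y[1] = -1*3 + -3*0 = -3
y[2] = 0*3 + -1*0 = 0
y[3] = 3*3 + 0*0 = 9
y[4] = 3*0 = 0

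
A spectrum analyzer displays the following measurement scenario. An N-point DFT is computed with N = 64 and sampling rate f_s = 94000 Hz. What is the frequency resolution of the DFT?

DFT frequency resolution = f_s / N
= 94000 / 64 = 5875/4 Hz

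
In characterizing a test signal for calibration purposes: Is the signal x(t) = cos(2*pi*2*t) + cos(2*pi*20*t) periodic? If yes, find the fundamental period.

f1 = 2 Hz, f2 = 20 Hz
Period T1 = 1/2, T2 = 1/20
Ratio T1/T2 = 20/2, which is rational.
The signal is periodic with fundamental period T = 1/GCD(2,20) = 1/2 s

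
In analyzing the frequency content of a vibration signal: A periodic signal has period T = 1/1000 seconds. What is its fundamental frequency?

The fundamental frequency is the reciprocal of the period.
f = 1/T = 1/(1/1000) = 1000 Hz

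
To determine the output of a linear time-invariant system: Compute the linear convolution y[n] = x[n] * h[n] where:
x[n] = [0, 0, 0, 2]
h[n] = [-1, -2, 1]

y[n] = sum_k x[k]*h[n-k]. Output length = len(x) + len(h) - 1 = 4 + 3 - 1 = 6.
y[0] = 0*-1 = 0
y[1] = 0*-1 + 0*-2 = 0
y[2] = 0*-1 + 0*-2 + 0*1 = 0
y[3] = 2*-1 + 0*-2 + 0*1 = -2
y[4] = 2*-2 + 0*1 = -4
y[5] = 2*1 = 2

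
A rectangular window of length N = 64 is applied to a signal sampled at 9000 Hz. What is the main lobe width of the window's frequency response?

For a rectangular window of length N,
the main lobe width in frequency is 2*f_s/N.
= 2*9000/64 = 1125/4 Hz
This determines the minimum frequency separation for resolving two sinusoids.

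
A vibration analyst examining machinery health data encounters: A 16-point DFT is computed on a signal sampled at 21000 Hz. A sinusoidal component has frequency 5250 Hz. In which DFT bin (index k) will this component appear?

DFT frequency resolution = f_s/N = 21000/16 = 2625/2 Hz
Bin index k = f_signal / resolution = 5250 / 2625/2 = 4
The signal frequency 5250 Hz falls in DFT bin k = 4.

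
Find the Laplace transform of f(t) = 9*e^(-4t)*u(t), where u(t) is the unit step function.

Standard Laplace transform pair:
e^(-at)*u(t) <-> 1/(s+a)
With a = 4: L{9*e^(-4t)*u(t)} = 9/(s+4), ROC: Re(s) > -4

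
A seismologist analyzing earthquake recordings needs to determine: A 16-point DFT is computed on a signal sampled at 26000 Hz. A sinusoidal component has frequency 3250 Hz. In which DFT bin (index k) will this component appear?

DFT frequency resolution = f_s/N = 26000/16 = 1625 Hz
Bin index k = f_signal / resolution = 3250 / 1625 = 2
The signal frequency 3250 Hz falls in DFT bin k = 2.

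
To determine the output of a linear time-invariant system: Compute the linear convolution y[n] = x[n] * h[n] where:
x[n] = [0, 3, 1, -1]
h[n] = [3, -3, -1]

y[n] = sum_k x[k]*h[n-k]. Output length = len(x) + len(h) - 1 = 4 + 3 - 1 = 6.
y[0] = 0*3 = 0
y[1] = 3*3 + 0*-3 = 9
y[2] = 1*3 + 3*-3 + 0*-1 = -6
y[3] = -1*3 + 1*-3 + 3*-1 = -9
y[4] = -1*-3 + 1*-1 = 2
y[5] = -1*-1 = 1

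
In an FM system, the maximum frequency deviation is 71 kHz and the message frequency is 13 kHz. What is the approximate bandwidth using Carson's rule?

Carson's rule: BW = 2*(delta_f + f_m)
= 2*(71 + 13) kHz = 168 kHz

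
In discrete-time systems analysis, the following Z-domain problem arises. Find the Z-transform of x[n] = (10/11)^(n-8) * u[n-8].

Time-shifting property: if X(z) = Z{x[n]}, then Z{x[n-d]} = z^(-d) * X(z)
X(z) = z/(z - 10/11) for x[n] = (10/11)^n * u[n]
Z{x[n-8]} = z^(-8) * z/(z - 10/11) = z^(-7)/(z - 10/11)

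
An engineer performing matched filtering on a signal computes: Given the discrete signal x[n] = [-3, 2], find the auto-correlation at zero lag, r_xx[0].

The auto-correlation at zero lag r_xx[0] equals the signal energy.
r_xx[0] = sum of x[n]^2 = (-3)^2 + 2^2
= 9 + 4 = 13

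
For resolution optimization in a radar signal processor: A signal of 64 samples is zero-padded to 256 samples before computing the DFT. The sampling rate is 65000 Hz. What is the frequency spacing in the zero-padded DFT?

Original DFT: N = 64, resolution = f_s/N = 65000/64 = 8125/8 Hz
Zero-padded DFT: N = 256, resolution = f_s/N = 65000/256 = 8125/32 Hz
Zero-padding interpolates the spectrum (finer frequency grid)
but does NOT improve the true spectral resolution (ability to resolve close frequencies).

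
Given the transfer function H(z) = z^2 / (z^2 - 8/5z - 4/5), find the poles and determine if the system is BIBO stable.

Poles are roots of the denominator: z^2 - 8/5z - 4/5 = 0.
Quadratic formula: z = [-(-8/5) +/- sqrt((-8/5)^2 - 4*(-4/5))] / 2
Discriminant = 64/25 + 16/5 = 144/25; sqrt = 12/5.
z = (8/5 +/- 12/5) / 2 => z = 2 or z = -2/5.
|p1| = 2, |p2| = 2/5.
For BIBO stability, all poles must lie inside the unit circle (|p| < 1).
System is UNSTABLE since at least one |p| >= 1.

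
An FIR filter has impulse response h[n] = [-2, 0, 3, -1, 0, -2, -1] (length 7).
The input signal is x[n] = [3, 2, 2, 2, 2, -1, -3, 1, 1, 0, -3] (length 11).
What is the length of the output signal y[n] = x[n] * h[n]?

For linear convolution, the output length is:
len(y) = len(x) + len(h) - 1 = 11 + 7 - 1 = 17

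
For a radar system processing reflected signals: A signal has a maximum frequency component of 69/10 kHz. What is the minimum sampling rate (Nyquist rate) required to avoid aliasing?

By the Nyquist-Shannon sampling theorem,
the minimum sampling rate (Nyquist rate) must be at least 2 * f_max.
Nyquist rate = 2 * 69/10 kHz = 69/5 kHz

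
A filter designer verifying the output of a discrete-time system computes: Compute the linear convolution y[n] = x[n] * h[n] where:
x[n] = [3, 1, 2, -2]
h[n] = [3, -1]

y[n] = sum_k x[k]*h[n-k]. Output length = len(x) + len(h) - 1 = 4 + 2 - 1 = 5.
y[0] = 3*3 = 9
y[1] = 1*3 + 3*-1 = 0
y[2] = 2*3 + 1*-1 = 5
y[3] = -2*3 + 2*-1 = -8
y[4] = -2*-1 = 2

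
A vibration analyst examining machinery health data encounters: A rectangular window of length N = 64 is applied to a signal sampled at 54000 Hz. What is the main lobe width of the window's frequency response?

For a rectangular window of length N,
the main lobe width in frequency is 2*f_s/N.
= 2*54000/64 = 3375/2 Hz
This determines the minimum frequency separation for resolving two sinusoids.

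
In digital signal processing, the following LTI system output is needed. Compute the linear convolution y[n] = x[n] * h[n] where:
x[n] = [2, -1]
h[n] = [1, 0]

y[n] = sum_k x[k]*h[n-k]. Output length = len(x) + len(h) - 1 = 2 + 2 - 1 = 3.
y[0] = 2*1 = 2
y[1] = -1*1 + 2*0 = -1
y[2] = -1*0 = 0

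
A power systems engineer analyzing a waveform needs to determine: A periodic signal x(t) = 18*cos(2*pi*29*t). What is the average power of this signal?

Average power of A*cos(wt) is A^2/2.
P = 18^2 / 2 = 324/2 = 162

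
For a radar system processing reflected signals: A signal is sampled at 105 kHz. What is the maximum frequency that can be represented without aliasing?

The maximum frequency that can be represented without aliasing
is the Nyquist frequency: f_max = f_s / 2 = 105 kHz / 2 = 105/2 kHz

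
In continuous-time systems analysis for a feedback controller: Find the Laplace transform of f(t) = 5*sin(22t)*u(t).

Standard pair: sin(wt)*u(t) <-> w/(s^2+w^2)
With w = 22: L{5*sin(22t)*u(t)} = 110/(s^2+484)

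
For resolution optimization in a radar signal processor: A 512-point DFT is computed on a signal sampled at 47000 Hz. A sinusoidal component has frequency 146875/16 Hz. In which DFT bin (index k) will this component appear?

DFT frequency resolution = f_s/N = 47000/512 = 5875/64 Hz
Bin index k = f_signal / resolution = 146875/16 / 5875/64 = 100
The signal frequency 146875/16 Hz falls in DFT bin k = 100.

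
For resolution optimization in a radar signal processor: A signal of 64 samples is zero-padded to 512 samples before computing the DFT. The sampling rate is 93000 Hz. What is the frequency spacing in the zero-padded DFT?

Original DFT: N = 64, resolution = f_s/N = 93000/64 = 11625/8 Hz
Zero-padded DFT: N = 512, resolution = f_s/N = 93000/512 = 11625/64 Hz
Zero-padding interpolates the spectrum (finer frequency grid)
but does NOT improve the true spectral resolution (ability to resolve close frequencies).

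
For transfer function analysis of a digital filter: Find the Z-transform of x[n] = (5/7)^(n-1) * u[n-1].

Time-shifting property: if X(z) = Z{x[n]}, then Z{x[n-d]} = z^(-d) * X(z)
X(z) = z/(z - 5/7) for x[n] = (5/7)^n * u[n]
Z{x[n-1]} = z^(-1) * z/(z - 5/7) = 1/(z - 5/7)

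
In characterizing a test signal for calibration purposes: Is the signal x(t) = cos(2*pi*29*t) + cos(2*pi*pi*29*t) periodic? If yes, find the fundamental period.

f1 = 29 Hz, f2 = 29*pi Hz
Ratio f2/f1 = pi, which is irrational.
Since the frequency ratio is irrational, no common period exists.
The signal is not periodic.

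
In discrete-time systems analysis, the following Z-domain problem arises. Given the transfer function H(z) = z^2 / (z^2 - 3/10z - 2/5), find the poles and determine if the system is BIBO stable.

Poles are roots of the denominator: z^2 - 3/10z - 2/5 = 0.
Quadratic formula: z = [-(-3/10) +/- sqrt((-3/10)^2 - 4*(-2/5))] / 2
Discriminant = 9/100 + 8/5 = 169/100; sqrt = 13/10.
z = (3/10 +/- 13/10) / 2 => z = 4/5 or z = -1/2.
|p1| = 1/2, |p2| = 4/5.
For BIBO stability, all poles must lie inside the unit circle (|p| < 1).
System is STABLE since both |p| < 1.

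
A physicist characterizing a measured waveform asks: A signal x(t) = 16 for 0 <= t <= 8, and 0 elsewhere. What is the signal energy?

Energy = integral of |x(t)|^2 dt over the signal duration
= 16^2 * 8 = 256 * 8 = 2048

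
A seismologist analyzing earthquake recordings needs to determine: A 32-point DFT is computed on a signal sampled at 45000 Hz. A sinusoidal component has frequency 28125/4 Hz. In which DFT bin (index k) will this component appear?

DFT frequency resolution = f_s/N = 45000/32 = 5625/4 Hz
Bin index k = f_signal / resolution = 28125/4 / 5625/4 = 5
The signal frequency 28125/4 Hz falls in DFT bin k = 5.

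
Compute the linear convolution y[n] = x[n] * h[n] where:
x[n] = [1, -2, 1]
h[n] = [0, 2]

y[n] = sum_k x[k]*h[n-k]. Output length = len(x) + len(h) - 1 = 3 + 2 - 1 = 4.
y[0] = 1*0 = 0
y[1] = -2*0 + 1*2 = 2
y[2] = 1*0 + -2*2 = -4
y[3] = 1*2 = 2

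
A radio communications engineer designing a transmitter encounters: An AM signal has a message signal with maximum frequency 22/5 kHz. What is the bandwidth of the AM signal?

In AM (double-sideband), the bandwidth is twice the message frequency.
BW = 2 * f_m = 2 * 22/5 kHz = 44/5 kHz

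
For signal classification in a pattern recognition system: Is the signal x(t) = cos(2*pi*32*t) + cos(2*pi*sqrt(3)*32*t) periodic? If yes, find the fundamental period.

f1 = 32 Hz, f2 = 32*sqrt(3) Hz
Ratio f2/f1 = sqrt(3), which is irrational.
Since the frequency ratio is irrational, no common period exists.
The signal is not periodic.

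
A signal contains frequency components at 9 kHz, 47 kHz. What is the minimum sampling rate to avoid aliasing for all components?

The highest frequency component is f_max = 47 kHz.
Nyquist rate = 2 * f_max = 2 * 47 kHz = 94 kHz.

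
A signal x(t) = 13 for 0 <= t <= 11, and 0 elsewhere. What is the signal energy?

Energy = integral of |x(t)|^2 dt over the signal duration
= 13^2 * 11 = 169 * 11 = 1859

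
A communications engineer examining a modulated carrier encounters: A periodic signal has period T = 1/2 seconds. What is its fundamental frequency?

The fundamental frequency is the reciprocal of the period.
f = 1/T = 1/(1/2) = 2 Hz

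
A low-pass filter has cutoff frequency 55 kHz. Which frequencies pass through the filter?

A low-pass filter passes all frequencies below the cutoff frequency 55 kHz and attenuates higher frequencies.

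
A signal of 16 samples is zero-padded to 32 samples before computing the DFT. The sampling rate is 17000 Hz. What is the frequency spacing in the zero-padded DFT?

Original DFT: N = 16, resolution = f_s/N = 17000/16 = 2125/2 Hz
Zero-padded DFT: N = 32, resolution = f_s/N = 17000/32 = 2125/4 Hz
Zero-padding interpolates the spectrum (finer frequency grid)
but does NOT improve the true spectral resolution (ability to resolve close frequencies).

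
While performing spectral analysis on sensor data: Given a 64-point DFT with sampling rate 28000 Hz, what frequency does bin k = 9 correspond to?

The frequency of DFT bin k is: f_k = k * f_s / N
f_9 = 9 * 28000 / 64 = 7875/2 Hz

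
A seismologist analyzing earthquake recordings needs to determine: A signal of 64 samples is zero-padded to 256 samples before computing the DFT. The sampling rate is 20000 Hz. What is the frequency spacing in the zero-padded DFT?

Original DFT: N = 64, resolution = f_s/N = 20000/64 = 625/2 Hz
Zero-padded DFT: N = 256, resolution = f_s/N = 20000/256 = 625/8 Hz
Zero-padding interpolates the spectrum (finer frequency grid)
but does NOT improve the true spectral resolution (ability to resolve close frequencies).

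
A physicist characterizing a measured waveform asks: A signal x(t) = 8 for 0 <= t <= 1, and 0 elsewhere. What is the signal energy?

Energy = integral of |x(t)|^2 dt over the signal duration
= 8^2 * 1 = 64 * 1 = 64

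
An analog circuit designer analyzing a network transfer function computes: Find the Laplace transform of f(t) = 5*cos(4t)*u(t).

Standard pair: cos(wt)*u(t) <-> s/(s^2+w^2)
With w = 4: L{5*cos(4t)*u(t)} = 5s/(s^2+16)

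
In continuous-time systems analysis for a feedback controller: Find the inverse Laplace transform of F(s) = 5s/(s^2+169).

Standard pair: s/(s^2+w^2) <-> cos(wt)*u(t)
With k=5, w=13: f(t) = 5*cos(13t)*u(t)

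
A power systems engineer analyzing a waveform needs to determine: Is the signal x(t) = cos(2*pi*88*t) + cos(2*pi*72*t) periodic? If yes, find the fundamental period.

f1 = 88 Hz, f2 = 72 Hz
Period T1 = 1/88, T2 = 1/72
Ratio T1/T2 = 72/88, which is rational.
The signal is periodic with fundamental period T = 1/GCD(88,72) = 1/8 s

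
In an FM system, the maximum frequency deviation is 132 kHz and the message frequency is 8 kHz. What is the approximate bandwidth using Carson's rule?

Carson's rule: BW = 2*(delta_f + f_m)
= 2*(132 + 8) kHz = 280 kHz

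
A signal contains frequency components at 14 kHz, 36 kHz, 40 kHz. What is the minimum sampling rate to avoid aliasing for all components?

The highest frequency component is f_max = 40 kHz.
Nyquist rate = 2 * f_max = 2 * 40 kHz = 80 kHz.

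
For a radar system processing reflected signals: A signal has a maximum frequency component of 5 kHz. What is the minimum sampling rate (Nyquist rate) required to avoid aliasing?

By the Nyquist-Shannon sampling theorem,
the minimum sampling rate (Nyquist rate) must be at least 2 * f_max.
Nyquist rate = 2 * 5 kHz = 10 kHz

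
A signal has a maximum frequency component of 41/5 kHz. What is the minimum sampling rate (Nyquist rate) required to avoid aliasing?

By the Nyquist-Shannon sampling theorem,
the minimum sampling rate (Nyquist rate) must be at least 2 * f_max.
Nyquist rate = 2 * 41/5 kHz = 82/5 kHz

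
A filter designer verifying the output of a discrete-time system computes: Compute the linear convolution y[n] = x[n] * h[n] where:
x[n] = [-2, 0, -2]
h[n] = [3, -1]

y[n] = sum_k x[k]*h[n-k]. Output length = len(x) + len(h) - 1 = 3 + 2 - 1 = 4.
y[0] = -2*3 = -6
y[1] = 0*3 + -2*-1 = 2
y[2] = -2*3 + 0*-1 = -6
y[3] = -2*-1 = 2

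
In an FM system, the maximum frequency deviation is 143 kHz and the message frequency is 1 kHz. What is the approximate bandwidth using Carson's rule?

Carson's rule: BW = 2*(delta_f + f_m)
= 2*(143 + 1) kHz = 288 kHz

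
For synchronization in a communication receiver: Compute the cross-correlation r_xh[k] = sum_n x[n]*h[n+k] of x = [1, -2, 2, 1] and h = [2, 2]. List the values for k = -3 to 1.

Both sequences indexed from 0 and zero outside their support.
Lags with overlap: k = -3 to 1.
  r_xh[-3] = x[3]*h[0] = 2
  r_xh[-2] = x[2]*h[0] + x[3]*h[1] = 6
  r_xh[-1] = x[1]*h[0] + x[2]*h[1] = 0
  r_xh[0] = x[0]*h[0] + x[1]*h[1] = -2
  r_xh[1] = x[0]*h[1] = 2
r_xh = [2, 6, 0, -2, 2] (for k = -3, ..., 1)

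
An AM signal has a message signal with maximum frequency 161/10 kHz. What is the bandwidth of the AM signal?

In AM (double-sideband), the bandwidth is twice the message frequency.
BW = 2 * f_m = 2 * 161/10 kHz = 161/5 kHz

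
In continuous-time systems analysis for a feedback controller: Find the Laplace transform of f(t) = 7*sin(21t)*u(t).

Standard pair: sin(wt)*u(t) <-> w/(s^2+w^2)
With w = 21: L{7*sin(21t)*u(t)} = 147/(s^2+441)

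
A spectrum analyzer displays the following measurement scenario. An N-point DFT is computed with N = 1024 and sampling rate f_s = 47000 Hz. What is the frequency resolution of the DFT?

DFT frequency resolution = f_s / N
= 47000 / 1024 = 5875/128 Hz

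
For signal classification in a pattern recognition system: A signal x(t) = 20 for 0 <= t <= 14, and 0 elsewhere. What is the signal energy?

Energy = integral of |x(t)|^2 dt over the signal duration
= 20^2 * 14 = 400 * 14 = 5600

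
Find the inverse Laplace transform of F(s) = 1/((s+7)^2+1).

Standard pair: w/((s+a)^2+w^2) <-> e^(-at)*sin(wt)*u(t)
With a=7, w=1: f(t) = e^(-7t)*sin(t)*u(t)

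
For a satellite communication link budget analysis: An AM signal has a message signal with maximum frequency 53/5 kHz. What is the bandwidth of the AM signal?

In AM (double-sideband), the bandwidth is twice the message frequency.
BW = 2 * f_m = 2 * 53/5 kHz = 106/5 kHz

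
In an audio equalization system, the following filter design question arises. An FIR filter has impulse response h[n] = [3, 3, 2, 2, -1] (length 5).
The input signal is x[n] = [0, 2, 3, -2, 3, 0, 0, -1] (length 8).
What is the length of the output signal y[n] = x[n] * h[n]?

For linear convolution, the output length is:
len(y) = len(x) + len(h) - 1 = 8 + 5 - 1 = 12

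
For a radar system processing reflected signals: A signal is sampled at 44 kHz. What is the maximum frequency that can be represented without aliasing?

The maximum frequency that can be represented without aliasing
is the Nyquist frequency: f_max = f_s / 2 = 44 kHz / 2 = 22 kHz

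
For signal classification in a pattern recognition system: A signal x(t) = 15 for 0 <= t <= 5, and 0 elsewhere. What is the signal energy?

Energy = integral of |x(t)|^2 dt over the signal duration
= 15^2 * 5 = 225 * 5 = 1125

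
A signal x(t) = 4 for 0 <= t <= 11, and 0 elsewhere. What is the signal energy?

Energy = integral of |x(t)|^2 dt over the signal duration
= 4^2 * 11 = 16 * 11 = 176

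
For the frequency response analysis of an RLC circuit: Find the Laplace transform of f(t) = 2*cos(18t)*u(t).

Standard pair: cos(wt)*u(t) <-> s/(s^2+w^2)
With w = 18: L{2*cos(18t)*u(t)} = 2s/(s^2+324)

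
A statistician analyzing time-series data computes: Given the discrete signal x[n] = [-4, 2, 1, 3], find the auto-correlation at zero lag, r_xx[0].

The auto-correlation at zero lag r_xx[0] equals the signal energy.
r_xx[0] = sum of x[n]^2 = (-4)^2 + 2^2 + 1^2 + 3^2
= 16 + 4 + 1 + 9 = 30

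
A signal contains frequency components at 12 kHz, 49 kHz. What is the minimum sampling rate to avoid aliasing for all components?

The highest frequency component is f_max = 49 kHz.
Nyquist rate = 2 * f_max = 2 * 49 kHz = 98 kHz.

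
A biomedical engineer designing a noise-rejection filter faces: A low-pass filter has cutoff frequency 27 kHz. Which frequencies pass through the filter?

A low-pass filter passes all frequencies below the cutoff frequency 27 kHz and attenuates higher frequencies.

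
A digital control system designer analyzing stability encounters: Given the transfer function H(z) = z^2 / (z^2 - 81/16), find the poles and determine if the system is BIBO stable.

Poles are roots of the denominator: z^2 - 81/16 = 0.
Quadratic formula: z = [-(0) +/- sqrt((0)^2 - 4*(-81/16))] / 2
Discriminant = 0 + 81/4 = 81/4; sqrt = 9/2.
z = (0 +/- 9/2) / 2 => z = 9/4 or z = -9/4.
|p1| = 9/4, |p2| = 9/4.
For BIBO stability, all poles must lie inside the unit circle (|p| < 1).
System is UNSTABLE since at least one |p| >= 1.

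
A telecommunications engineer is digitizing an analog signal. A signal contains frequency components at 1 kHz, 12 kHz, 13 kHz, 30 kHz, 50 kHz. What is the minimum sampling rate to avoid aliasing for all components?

The highest frequency component is f_max = 50 kHz.
Nyquist rate = 2 * f_max = 2 * 50 kHz = 100 kHz.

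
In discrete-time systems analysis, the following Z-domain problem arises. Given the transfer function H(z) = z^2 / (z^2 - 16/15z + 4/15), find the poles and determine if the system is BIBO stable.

Poles are roots of the denominator: z^2 - 16/15z + 4/15 = 0.
Quadratic formula: z = [-(-16/15) +/- sqrt((-16/15)^2 - 4*(4/15))] / 2
Discriminant = 256/225 - 16/15 = 16/225; sqrt = 4/15.
z = (16/15 +/- 4/15) / 2 => z = 2/3 or z = 2/5.
|p1| = 2/5, |p2| = 2/3.
For BIBO stability, all poles must lie inside the unit circle (|p| < 1).
System is STABLE since both |p| < 1.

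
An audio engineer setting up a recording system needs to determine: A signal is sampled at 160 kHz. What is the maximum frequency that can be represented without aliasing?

The maximum frequency that can be represented without aliasing
is the Nyquist frequency: f_max = f_s / 2 = 160 kHz / 2 = 80 kHz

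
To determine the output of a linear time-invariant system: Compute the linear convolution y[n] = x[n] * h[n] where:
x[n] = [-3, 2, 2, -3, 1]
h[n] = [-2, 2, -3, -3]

y[n] = sum_k x[k]*h[n-k]. Output length = len(x) + len(h) - 1 = 5 + 4 - 1 = 8.
y[0] = -3*-2 = 6
y[1] = 2*-2 + -3*2 = -10
y[2] = 2*-2 + 2*2 + -3*-3 = 9
y[3] = -3*-2 + 2*2 + 2*-3 + -3*-3 = 13
y[4] = 1*-2 + -3*2 + 2*-3 + 2*-3 = -20
y[5] = 1*2 + -3*-3 + 2*-3 = 5
y[6] = 1*-3 + -3*-3 = 6
y[7] = 1*-3 = -3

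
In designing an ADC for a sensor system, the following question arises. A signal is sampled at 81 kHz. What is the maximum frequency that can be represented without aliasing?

The maximum frequency that can be represented without aliasing
is the Nyquist frequency: f_max = f_s / 2 = 81 kHz / 2 = 81/2 kHz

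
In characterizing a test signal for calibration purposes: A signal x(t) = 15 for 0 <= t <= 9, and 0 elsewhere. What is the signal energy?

Energy = integral of |x(t)|^2 dt over the signal duration
= 15^2 * 9 = 225 * 9 = 2025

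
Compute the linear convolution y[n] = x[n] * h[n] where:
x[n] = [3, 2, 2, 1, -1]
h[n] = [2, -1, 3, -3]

y[n] = sum_k x[k]*h[n-k]. Output length = len(x) + len(h) - 1 = 5 + 4 - 1 = 8.
y[0] = 3*2 = 6
y[1] = 2*2 + 3*-1 = 1
y[2] = 2*2 + 2*-1 + 3*3 = 11
y[3] = 1*2 + 2*-1 + 2*3 + 3*-3 = -3
y[4] = -1*2 + 1*-1 + 2*3 + 2*-3 = -3
y[5] = -1*-1 + 1*3 + 2*-3 = -2
y[6] = -1*3 + 1*-3 = -6
y[7] = -1*-3 = 3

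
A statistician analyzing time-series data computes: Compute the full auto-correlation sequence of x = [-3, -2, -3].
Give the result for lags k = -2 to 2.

r_xx[k] = sum_m x[m]*x[m+k], indexed from 0, for k = -2 to 2:
  r_xx[-2] = x[2]*x[0] = 9
  r_xx[-1] = x[1]*x[0] + x[2]*x[1] = 12
  r_xx[0] = x[0]*x[0] + x[1]*x[1] + x[2]*x[2] = 22
  r_xx[1] = x[0]*x[1] + x[1]*x[2] = 12
  r_xx[2] = x[0]*x[2] = 9
r_xx = [9, 12, 22, 12, 9]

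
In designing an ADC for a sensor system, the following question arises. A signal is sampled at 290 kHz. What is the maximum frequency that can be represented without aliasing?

The maximum frequency that can be represented without aliasing
is the Nyquist frequency: f_max = f_s / 2 = 290 kHz / 2 = 145 kHz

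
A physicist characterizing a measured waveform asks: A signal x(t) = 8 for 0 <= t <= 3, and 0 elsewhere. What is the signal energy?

Energy = integral of |x(t)|^2 dt over the signal duration
= 8^2 * 3 = 64 * 3 = 192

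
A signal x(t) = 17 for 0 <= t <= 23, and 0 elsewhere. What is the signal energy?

Energy = integral of |x(t)|^2 dt over the signal duration
= 17^2 * 23 = 289 * 23 = 6647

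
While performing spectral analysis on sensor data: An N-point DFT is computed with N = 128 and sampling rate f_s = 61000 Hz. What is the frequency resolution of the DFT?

DFT frequency resolution = f_s / N
= 61000 / 128 = 7625/16 Hz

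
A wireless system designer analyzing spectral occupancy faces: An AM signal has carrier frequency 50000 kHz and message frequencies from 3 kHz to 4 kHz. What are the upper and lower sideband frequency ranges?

Upper sideband (USB) = fc + [fm_low, fm_high] = 50000 + [3, 4] = [50003, 50004] kHz
Lower sideband (LSB) = fc - [fm_high, fm_low] = 50000 - [4, 3] = [49996, 49997] kHz
Total occupied spectrum: 49996 kHz to 50004 kHz (plus carrier at 50000 kHz)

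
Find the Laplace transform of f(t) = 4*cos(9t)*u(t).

Standard pair: cos(wt)*u(t) <-> s/(s^2+w^2)
With w = 9: L{4*cos(9t)*u(t)} = 4s/(s^2+81)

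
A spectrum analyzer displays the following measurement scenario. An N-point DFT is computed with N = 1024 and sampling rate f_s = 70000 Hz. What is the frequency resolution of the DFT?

DFT frequency resolution = f_s / N
= 70000 / 1024 = 4375/64 Hz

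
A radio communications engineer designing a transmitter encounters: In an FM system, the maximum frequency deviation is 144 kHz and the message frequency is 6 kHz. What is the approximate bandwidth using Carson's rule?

Carson's rule: BW = 2*(delta_f + f_m)
= 2*(144 + 6) kHz = 300 kHz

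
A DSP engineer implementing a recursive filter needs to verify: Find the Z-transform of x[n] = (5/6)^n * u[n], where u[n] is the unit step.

The Z-transform of a^n * u[n] is z/(z-a) for |z| > |a|.
Here a = 5/6, so X(z) = z/(z - (5/6)) = 6z/(6z - 5)
ROC: |z| > 5/6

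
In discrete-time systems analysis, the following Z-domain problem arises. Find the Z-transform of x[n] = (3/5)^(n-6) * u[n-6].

Time-shifting property: if X(z) = Z{x[n]}, then Z{x[n-d]} = z^(-d) * X(z)
X(z) = z/(z - 3/5) for x[n] = (3/5)^n * u[n]
Z{x[n-6]} = z^(-6) * z/(z - 3/5) = z^(-5)/(z - 3/5)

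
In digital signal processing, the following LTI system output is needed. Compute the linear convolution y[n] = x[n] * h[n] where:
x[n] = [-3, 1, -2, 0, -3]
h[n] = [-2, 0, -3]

y[n] = sum_k x[k]*h[n-k]. Output length = len(x) + len(h) - 1 = 5 + 3 - 1 = 7.
y[0] = -3*-2 = 6
y[1] = 1*-2 + -3*0 = -2
y[2] = -2*-2 + 1*0 + -3*-3 = 13
y[3] = 0*-2 + -2*0 + 1*-3 = -3
y[4] = -3*-2 + 0*0 + -2*-3 = 12
y[5] = -3*0 + 0*-3 = 0
y[6] = -3*-3 = 9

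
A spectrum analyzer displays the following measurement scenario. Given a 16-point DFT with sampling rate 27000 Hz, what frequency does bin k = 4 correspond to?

The frequency of DFT bin k is: f_k = k * f_s / N
f_4 = 4 * 27000 / 16 = 6750 Hz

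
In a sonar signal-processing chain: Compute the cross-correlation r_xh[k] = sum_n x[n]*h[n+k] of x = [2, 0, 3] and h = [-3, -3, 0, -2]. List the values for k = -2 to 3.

Both sequences indexed from 0 and zero outside their support.
Lags with overlap: k = -2 to 3.
  r_xh[-2] = x[2]*h[0] = -9
  r_xh[-1] = x[1]*h[0] + x[2]*h[1] = -9
  r_xh[0] = x[0]*h[0] + x[1]*h[1] + x[2]*h[2] = -6
  r_xh[1] = x[0]*h[1] + x[1]*h[2] + x[2]*h[3] = -12
  r_xh[2] = x[0]*h[2] + x[1]*h[3] = 0
  r_xh[3] = x[0]*h[3] = -4
r_xh = [-9, -9, -6, -12, 0, -4] (for k = -2, ..., 3)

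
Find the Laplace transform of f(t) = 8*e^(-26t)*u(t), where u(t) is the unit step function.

Standard Laplace transform pair:
e^(-at)*u(t) <-> 1/(s+a)
With a = 26: L{8*e^(-26t)*u(t)} = 8/(s+26), ROC: Re(s) > -26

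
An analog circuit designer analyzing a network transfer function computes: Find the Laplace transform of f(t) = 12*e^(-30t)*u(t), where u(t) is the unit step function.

Standard Laplace transform pair:
e^(-at)*u(t) <-> 1/(s+a)
With a = 30: L{12*e^(-30t)*u(t)} = 12/(s+30), ROC: Re(s) > -30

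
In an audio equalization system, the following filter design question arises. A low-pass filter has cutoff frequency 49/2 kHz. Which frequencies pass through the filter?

A low-pass filter passes all frequencies below the cutoff frequency 49/2 kHz and attenuates higher frequencies.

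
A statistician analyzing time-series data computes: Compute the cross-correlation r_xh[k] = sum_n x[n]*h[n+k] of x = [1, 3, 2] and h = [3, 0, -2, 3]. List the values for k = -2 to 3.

Both sequences indexed from 0 and zero outside their support.
Lags with overlap: k = -2 to 3.
  r_xh[-2] = x[2]*h[0] = 6
  r_xh[-1] = x[1]*h[0] + x[2]*h[1] = 9
  r_xh[0] = x[0]*h[0] + x[1]*h[1] + x[2]*h[2] = -1
  r_xh[1] = x[0]*h[1] + x[1]*h[2] + x[2]*h[3] = 0
  r_xh[2] = x[0]*h[2] + x[1]*h[3] = 7
  r_xh[3] = x[0]*h[3] = 3
r_xh = [6, 9, -1, 0, 7, 3] (for k = -2, ..., 3)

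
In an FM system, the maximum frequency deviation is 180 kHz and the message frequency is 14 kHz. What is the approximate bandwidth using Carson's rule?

Carson's rule: BW = 2*(delta_f + f_m)
= 2*(180 + 14) kHz = 388 kHz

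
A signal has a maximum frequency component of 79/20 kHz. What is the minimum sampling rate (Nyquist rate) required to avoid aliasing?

By the Nyquist-Shannon sampling theorem,
the minimum sampling rate (Nyquist rate) must be at least 2 * f_max.
Nyquist rate = 2 * 79/20 kHz = 79/10 kHz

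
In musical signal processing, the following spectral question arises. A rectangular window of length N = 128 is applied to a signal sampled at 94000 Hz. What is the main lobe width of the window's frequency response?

For a rectangular window of length N,
the main lobe width in frequency is 2*f_s/N.
= 2*94000/128 = 5875/4 Hz
This determines the minimum frequency separation for resolving two sinusoids.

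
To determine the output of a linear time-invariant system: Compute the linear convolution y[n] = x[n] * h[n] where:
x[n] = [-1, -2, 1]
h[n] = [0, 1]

y[n] = sum_k x[k]*h[n-k]. Output length = len(x) + len(h) - 1 = 3 + 2 - 1 = 4.
y[0] = -1*0 = 0
y[1] = -2*0 + -1*1 = -1
y[2] = 1*0 + -2*1 = -2
y[3] = 1*1 = 1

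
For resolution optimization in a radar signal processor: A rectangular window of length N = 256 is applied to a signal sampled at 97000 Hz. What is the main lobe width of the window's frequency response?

For a rectangular window of length N,
the main lobe width in frequency is 2*f_s/N.
= 2*97000/256 = 12125/16 Hz
This determines the minimum frequency separation for resolving two sinusoids.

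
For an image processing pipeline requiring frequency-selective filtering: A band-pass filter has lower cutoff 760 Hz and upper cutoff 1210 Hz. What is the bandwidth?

Bandwidth = f_high - f_low
= 1210 Hz - 760 Hz = 450 Hz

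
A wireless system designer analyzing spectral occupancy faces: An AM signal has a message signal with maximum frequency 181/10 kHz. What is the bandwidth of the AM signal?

In AM (double-sideband), the bandwidth is twice the message frequency.
BW = 2 * f_m = 2 * 181/10 kHz = 181/5 kHz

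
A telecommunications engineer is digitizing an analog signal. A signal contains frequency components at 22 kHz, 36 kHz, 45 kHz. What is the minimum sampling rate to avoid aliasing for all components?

The highest frequency component is f_max = 45 kHz.
Nyquist rate = 2 * f_max = 2 * 45 kHz = 90 kHz.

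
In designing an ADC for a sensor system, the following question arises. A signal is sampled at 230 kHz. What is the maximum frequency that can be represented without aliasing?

The maximum frequency that can be represented without aliasing
is the Nyquist frequency: f_max = f_s / 2 = 230 kHz / 2 = 115 kHz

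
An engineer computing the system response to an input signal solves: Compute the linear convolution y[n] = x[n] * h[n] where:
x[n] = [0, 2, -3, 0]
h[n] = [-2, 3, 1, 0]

y[n] = sum_k x[k]*h[n-k]. Output length = len(x) + len(h) - 1 = 4 + 4 - 1 = 7.
y[0] = 0*-2 = 0
y[1] = 2*-2 + 0*3 = -4
y[2] = -3*-2 + 2*3 + 0*1 = 12
y[3] = 0*-2 + -3*3 + 2*1 + 0*0 = -7
y[4] = 0*3 + -3*1 + 2*0 = -3
y[5] = 0*1 + -3*0 = 0
y[6] = 0*0 = 0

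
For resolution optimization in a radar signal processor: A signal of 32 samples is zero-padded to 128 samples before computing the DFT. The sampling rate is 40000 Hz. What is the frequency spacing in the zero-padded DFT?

Original DFT: N = 32, resolution = f_s/N = 40000/32 = 1250 Hz
Zero-padded DFT: N = 128, resolution = f_s/N = 40000/128 = 625/2 Hz
Zero-padding interpolates the spectrum (finer frequency grid)
but does NOT improve the true spectral resolution (ability to resolve close frequencies).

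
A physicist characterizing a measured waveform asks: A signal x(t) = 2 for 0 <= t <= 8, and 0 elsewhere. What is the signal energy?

Energy = integral of |x(t)|^2 dt over the signal duration
= 2^2 * 8 = 4 * 8 = 32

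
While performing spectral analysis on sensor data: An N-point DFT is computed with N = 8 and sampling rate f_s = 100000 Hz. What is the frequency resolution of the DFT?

DFT frequency resolution = f_s / N
= 100000 / 8 = 12500 Hz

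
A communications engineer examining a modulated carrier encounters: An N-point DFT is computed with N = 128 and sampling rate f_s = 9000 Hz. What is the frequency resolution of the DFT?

DFT frequency resolution = f_s / N
= 9000 / 128 = 1125/16 Hz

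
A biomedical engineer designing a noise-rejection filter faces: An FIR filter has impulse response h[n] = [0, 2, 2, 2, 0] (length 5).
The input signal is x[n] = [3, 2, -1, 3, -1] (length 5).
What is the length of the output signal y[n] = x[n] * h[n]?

For linear convolution, the output length is:
len(y) = len(x) + len(h) - 1 = 5 + 5 - 1 = 9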